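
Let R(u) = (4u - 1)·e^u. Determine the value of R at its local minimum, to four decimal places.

Differentiating with the product rule gives R'(u) = (4u + 3)·e^u. Since e^u > 0, the only critical point is u = -3/4.
R''(-3/4) has the same sign as 4 > 0, so this is a local minimum.
R(-3/4) = (-4)·e^(-3/4) ≈ -1.8895.

-1.8895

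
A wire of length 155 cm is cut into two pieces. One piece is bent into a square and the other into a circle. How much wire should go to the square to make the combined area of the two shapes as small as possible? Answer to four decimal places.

Let x be the length used for the square. Square side x/4; circle radius (155−x)/(2π).
A(x) = (x/4)² + π·((155−x)/(2π))² = x²/16 + (155−x)²/(4π) for 0 ≤ x ≤ 155. A'(x) = x/8 − (155−x)/(2π) = 0 gives x = 4·155/(π+4) ≈ 86.8154.
A'' = 1/8 + 1/(2π) > 0, so this gives the minimum combined area; x ≈ 86.8154 cm to the square.

86.8154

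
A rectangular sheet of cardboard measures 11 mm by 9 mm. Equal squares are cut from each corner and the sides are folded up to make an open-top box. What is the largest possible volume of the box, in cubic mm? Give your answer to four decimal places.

72.4198

With cut size x, the volume is V(x) = x(11 − 2x)(9 − 2x) for 0 < x < 4.5.
V'(x) = 12x^2 − 80x + 99. Setting V'(x) = 0 gives x ≈ 1.6419 (the root in (0, 4.5)).
V''(x) = 24x − 80 is negative there, so this is the maximum; V ≈ 72.4198.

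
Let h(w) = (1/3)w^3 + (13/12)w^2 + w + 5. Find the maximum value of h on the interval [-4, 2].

Differentiating, h'(w) = w^2 + (13/6)w + 1; which vanishes at w = -3/2 and w = -2/3.
Candidates: h(-4) = -3; h(-3/2) = 77/16; h(-2/3) = 382/81; h(2) = 14.
Hence the absolute maximum is 14 at w = 2.

14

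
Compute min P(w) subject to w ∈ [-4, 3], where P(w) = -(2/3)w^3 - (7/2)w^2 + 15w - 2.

-226/3

Differentiating, P'(w) = -2w^2 - 7w + 15; whose only zero in [-4, 3] is w = 3/2.
Compare values at every candidate in [-4, 3]: P(-4) = -226/3, P(3/2) = 83/8, P(3) = -13/2.
So the minimum is P(-4) = -226/3.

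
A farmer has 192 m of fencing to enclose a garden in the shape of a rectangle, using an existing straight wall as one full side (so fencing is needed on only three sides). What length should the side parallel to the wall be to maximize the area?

Let the sides perpendicular to the wall have length x and the parallel side y, so 2x + y = 192 and the area is A = xy = x(192 − 2x).
A'(x) = 192 − 4x = 0 gives x = 48, and A''(x) = −4 < 0 confirms a maximum.
Then y = 192 − 2·48 = 96 and A = 4608.

96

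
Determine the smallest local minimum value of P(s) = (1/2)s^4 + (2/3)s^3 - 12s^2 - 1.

-323/3

P'(s) = 2s^3 + 2s^2 - 24s. Setting P'(s) = 0 gives s ∈ {-4, 0, 3}.
P''(s) = 6s^2 + 4s - 24. P''(-4) = 56 > 0 ⇒ local minimum; P''(0) = -24 < 0 ⇒ local maximum; P''(3) = 42 > 0 ⇒ local minimum.
The smallest local minimum is P(-4) = -323/3.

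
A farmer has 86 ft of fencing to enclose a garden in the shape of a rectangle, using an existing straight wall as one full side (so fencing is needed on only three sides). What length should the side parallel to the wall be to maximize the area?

Let the sides perpendicular to the wall have length x and the parallel side y, so 2x + y = 86 and the area is A = xy = x(86 − 2x).
A'(x) = 86 − 4x = 0 gives x = 43/2, and A''(x) = −4 < 0 confirms a maximum.
Then y = 86 − 2·43/2 = 43 and A = 1849/2.

43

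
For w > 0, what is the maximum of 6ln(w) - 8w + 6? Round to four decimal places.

P'(w) = 6/w − 8 = 0 gives w = 3/4.
P''(w) = -6/w², which is negative for w > 0, so this is a local maximum.
P(3/4) = 6·ln(3/4) - 6 + 6 ≈ -1.7261.

-1.7261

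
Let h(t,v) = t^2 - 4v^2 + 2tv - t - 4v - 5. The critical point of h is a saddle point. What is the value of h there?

-24/5

∂h/∂t = 2t + 2v - 1 = 0 and ∂h/∂v = 2t - 8v - 4 = 0, so (t, v) = (4/5, -3/10).
The Hessian has h_{tt} = 2, h_{vv} = -8, h_{tv} = 2, giving D = -20 < 0, so the point is a saddle point.
h(4/5, -3/10) = -24/5.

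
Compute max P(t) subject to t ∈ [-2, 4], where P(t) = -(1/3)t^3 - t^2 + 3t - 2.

-1/3

Differentiating, P'(t) = -t^2 - 2t + 3; whose only zero in [-2, 4] is t = 1.
Compare values at every candidate in [-2, 4]: P(-2) = -28/3, P(1) = -1/3, P(4) = -82/3.
The maximum over the interval is -1/3, attained at t = 1.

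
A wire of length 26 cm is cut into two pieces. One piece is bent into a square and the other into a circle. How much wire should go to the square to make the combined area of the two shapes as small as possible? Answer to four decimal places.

Let x be the length used for the square. Square side x/4; circle radius (26−x)/(2π).
A(x) = (x/4)² + π·((26−x)/(2π))² = x²/16 + (26−x)²/(4π) for 0 ≤ x ≤ 26. A'(x) = x/8 − (26−x)/(2π) = 0 gives x = 4·26/(π+4) ≈ 14.5626.
A'' = 1/8 + 1/(2π) > 0, so this gives the minimum combined area; x ≈ 14.5626 cm to the square.

14.5626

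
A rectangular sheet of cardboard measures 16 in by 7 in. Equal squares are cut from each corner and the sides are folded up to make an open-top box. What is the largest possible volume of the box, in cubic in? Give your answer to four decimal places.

78.0090

With cut size x, the volume is V(x) = x(16 − 2x)(7 − 2x) for 0 < x < 3.5.
V'(x) = 12x^2 − 92x + 112. Setting V'(x) = 0 gives x ≈ 1.5179 (the root in (0, 3.5)).
V''(x) = 24x − 92 is negative there, so this is the maximum; V ≈ 78.0090.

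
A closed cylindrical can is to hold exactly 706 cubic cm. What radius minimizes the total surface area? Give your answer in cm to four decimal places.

4.8255

With radius r and height h, πr²h = 706 so h = 706/(πr²), and S(r) = 2πr² + 2πrh = 2πr² + 2·706/r.
S'(r) = 4πr − 2·706/r² = 0 ⇒ r³ = 706/(2π), so r ≈ 4.8255 and h = 2r ≈ 9.6510.
S''(r) = 4π + 4·706/r³ > 0, so this is the minimum; S ≈ 438.9190.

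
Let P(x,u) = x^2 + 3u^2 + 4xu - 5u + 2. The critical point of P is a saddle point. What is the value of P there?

∂P/∂x = 2x + 4u = 0 and ∂P/∂u = 4x + 6u - 5 = 0, so (x, u) = (5, -5/2).
The Hessian has P_{xx} = 2, P_{uu} = 6, P_{xu} = 4, giving D = -4 < 0, so the point is a saddle point.
P(5, -5/2) = 33/4.

33/4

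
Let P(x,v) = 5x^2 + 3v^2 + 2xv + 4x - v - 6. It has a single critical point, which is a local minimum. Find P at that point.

-397/56

∂P/∂x = 10x + 2v + 4 = 0 and ∂P/∂v = 2x + 6v - 1 = 0, so (x, v) = (-13/28, 9/28).
The Hessian has P_{xx} = 10, P_{vv} = 6, P_{xv} = 2, giving D = 56 > 0 with P_{xx} > 0, so the point is a local minimum.
P(-13/28, 9/28) = -397/56.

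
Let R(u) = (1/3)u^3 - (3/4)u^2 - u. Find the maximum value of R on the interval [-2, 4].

The derivative is u^2 - (3/2)u - 1, which vanishes at u = -1/2 and u = 2.
Candidates: R(-2) = -11/3; R(-1/2) = 13/48; R(2) = -7/3; R(4) = 16/3.
Hence the absolute maximum is 16/3 at u = 4.

16/3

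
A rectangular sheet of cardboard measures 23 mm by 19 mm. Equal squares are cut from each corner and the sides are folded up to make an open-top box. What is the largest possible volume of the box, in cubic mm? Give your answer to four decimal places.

With cut size x, the volume is V(x) = x(23 − 2x)(19 − 2x) for 0 < x < 9.5.
V'(x) = 12x^2 − 168x + 437. Setting V'(x) = 0 gives x ≈ 3.4527 (the root in (0, 9.5)).
V''(x) = 24x − 168 is negative there, so this is the maximum; V ≈ 672.0948.

672.0948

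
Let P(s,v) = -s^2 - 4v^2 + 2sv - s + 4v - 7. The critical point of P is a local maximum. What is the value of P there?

∂P/∂s = -2s + 2v - 1 = 0 and ∂P/∂v = 2s - 8v + 4 = 0, so (s, v) = (0, 1/2).
The Hessian has P_{ss} = -2, P_{vv} = -8, P_{sv} = 2, giving D = 12 > 0 with P_{ss} < 0, so the point is a local maximum.
P(0, 1/2) = -6.

-6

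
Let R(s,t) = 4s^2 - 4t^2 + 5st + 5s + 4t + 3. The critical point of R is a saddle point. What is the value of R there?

131/89

∂R/∂s = 8s + 5t + 5 = 0 and ∂R/∂t = 5s - 8t + 4 = 0, so (s, t) = (-60/89, 7/89).
The Hessian has R_{ss} = 8, R_{tt} = -8, R_{st} = 5, giving D = -89 < 0, so the point is a saddle point.
R(-60/89, 7/89) = 131/89.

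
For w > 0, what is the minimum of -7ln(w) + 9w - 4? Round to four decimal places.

h'(w) = -7/w + 9 = 0 gives w = 7/9.
h''(w) = 7/w², which is positive for w > 0, so this is a local minimum.
h(7/9) = -7·ln(7/9) + 7 - 4 ≈ 4.7592.

4.7592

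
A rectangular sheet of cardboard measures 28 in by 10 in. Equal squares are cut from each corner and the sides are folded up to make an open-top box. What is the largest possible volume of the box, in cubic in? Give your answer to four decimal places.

With cut size x, the volume is V(x) = x(28 − 2x)(10 − 2x) for 0 < x < 5.
V'(x) = 12x^2 − 152x + 280. Setting V'(x) = 0 gives x ≈ 2.2373 (the root in (0, 5)).
V''(x) = 24x − 152 is negative there, so this is the maximum; V ≈ 290.8205.

290.8205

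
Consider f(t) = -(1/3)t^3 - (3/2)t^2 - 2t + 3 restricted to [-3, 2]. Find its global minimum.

Differentiating, f'(t) = -t^2 - 3t - 2; which vanishes at t = -2 and t = -1.
Candidates: f(-3) = 9/2,  f(-2) = 11/3,  f(-1) = 23/6,  f(2) = -29/3.
Hence the absolute minimum is -29/3 at t = 2.

-29/3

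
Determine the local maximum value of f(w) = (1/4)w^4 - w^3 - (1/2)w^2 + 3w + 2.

15/4

f'(w) = w^3 - 3w^2 - w + 3. Setting f'(w) = 0 gives w ∈ {-1, 1, 3}.
f''(w) = 3w^2 - 6w - 1. f''(-1) = 8 > 0 ⇒ local minimum; f''(1) = -4 < 0 ⇒ local maximum; f''(3) = 8 > 0 ⇒ local minimum.
The local maximum is f(1) = 15/4.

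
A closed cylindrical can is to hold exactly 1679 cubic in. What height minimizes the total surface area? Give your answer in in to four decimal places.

With radius r and height h, πr²h = 1679 so h = 1679/(πr²), and S(r) = 2πr² + 2πrh = 2πr² + 2·1679/r.
S'(r) = 4πr − 2·1679/r² = 0 ⇒ r³ = 1679/(2π), so r ≈ 6.4411 and h = 2r ≈ 12.8821.
S''(r) = 4π + 4·1679/r³ > 0, so this is the minimum; S ≈ 782.0149.

12.8821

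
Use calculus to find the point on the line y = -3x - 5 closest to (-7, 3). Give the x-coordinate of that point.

Minimize D(x)^2 = (x + 7)^2 + (-3x - 8)^2.
d/dx[D^2] = 2(x + 7) + 2·(-3)·(-3x - 8) = 0 ⇒ x = -31/10.
Then y = 43/10 and the distance is √(169/10) ≈ 4.1110.

-31/10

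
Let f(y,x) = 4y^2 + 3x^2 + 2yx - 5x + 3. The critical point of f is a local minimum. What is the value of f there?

8/11

∂f/∂y = 8y + 2x = 0 and ∂f/∂x = 2y + 6x - 5 = 0, so (y, x) = (-5/22, 10/11).
The Hessian has f_{yy} = 8, f_{xx} = 6, f_{yx} = 2, giving D = 44 > 0 with f_{yy} > 0, so the point is a local minimum.
f(-5/22, 10/11) = 8/11.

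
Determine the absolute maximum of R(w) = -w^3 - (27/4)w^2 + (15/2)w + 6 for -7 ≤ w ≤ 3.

Differentiating, R'(w) = -3w^2 - (27/2)w + 15/2; which vanishes at w = -5 and w = 1/2.
Candidates: R(-7) = -137/4,  R(-5) = -301/4,  R(1/2) = 127/16,  R(3) = -237/4.
The maximum over the interval is 127/16, attained at w = 1/2.

127/16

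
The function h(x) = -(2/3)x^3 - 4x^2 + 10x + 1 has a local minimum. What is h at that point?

h'(x) = -2x^2 - 8x + 10. Setting h'(x) = 0 gives x ∈ {-5, 1}.
Since h''(x) = -4x - 8, we get h''(-5) = 12 > 0 ⇒ local minimum; h''(1) = -12 < 0 ⇒ local maximum.
The local minimum is h(-5) = -197/3.

-197/3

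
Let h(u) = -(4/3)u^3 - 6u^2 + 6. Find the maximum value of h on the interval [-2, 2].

Differentiating, h'(u) = -4u^2 - 12u; whose only zero in [-2, 2] is u = 0.
Evaluating at the critical points and endpoints: h(-2) = -22/3, h(0) = 6, h(2) = -86/3.
Hence the absolute maximum is 6 at u = 0.

6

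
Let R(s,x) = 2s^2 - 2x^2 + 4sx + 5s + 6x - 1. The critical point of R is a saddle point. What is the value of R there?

∂R/∂s = 4s + 4x + 5 = 0 and ∂R/∂x = 4s - 4x + 6 = 0, so (s, x) = (-11/8, 1/8).
The Hessian has R_{ss} = 4, R_{xx} = -4, R_{sx} = 4, giving D = -32 < 0, so the point is a saddle point.
R(-11/8, 1/8) = -65/16.

-65/16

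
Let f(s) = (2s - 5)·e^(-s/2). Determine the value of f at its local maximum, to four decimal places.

Differentiating with the product rule gives f'(s) = (-s + 9/2)·e^(-s/2). Since e^(-s/2) > 0, the only critical point is s = 9/2.
f''(9/2) has the same sign as -1 < 0, so this is a local maximum.
f(9/2) = (4)·e^(-9/4) ≈ 0.4216.

0.4216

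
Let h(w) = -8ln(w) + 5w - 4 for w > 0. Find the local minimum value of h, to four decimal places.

h'(w) = -8/w + 5 = 0 gives w = 8/5.
h''(w) = 8/w², which is positive for w > 0, so this is a local minimum.
h(8/5) = -8·ln(8/5) + 8 - 4 ≈ 0.2400.

0.2400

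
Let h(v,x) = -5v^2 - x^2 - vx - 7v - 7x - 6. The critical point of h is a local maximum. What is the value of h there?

131/19

∂h/∂v = -10v - x - 7 = 0 and ∂h/∂x = -v - 2x - 7 = 0, so (v, x) = (-7/19, -63/19).
The Hessian has h_{vv} = -10, h_{xx} = -2, h_{vx} = -1, giving D = 19 > 0 with h_{vv} < 0, so the point is a local maximum.
h(-7/19, -63/19) = 131/19.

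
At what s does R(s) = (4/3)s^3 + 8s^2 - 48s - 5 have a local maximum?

-6

R'(s) = 4s^2 + 16s - 48. Setting R'(s) = 0 gives s ∈ {-6, 2}.
Second-derivative test with R''(s) = 8s + 16: R''(-6) = -32 < 0 ⇒ local maximum; R''(2) = 32 > 0 ⇒ local minimum.
The local maximum is R(-6) = 283.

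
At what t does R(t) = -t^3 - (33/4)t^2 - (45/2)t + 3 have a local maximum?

-5/2

Critical points: R'(t) = -3t^2 - (33/2)t - 45/2 vanishes at t = -3, -5/2.
Since R''(t) = -6t - 33/2, we get R''(-3) = 3/2 > 0 ⇒ local minimum; R''(-5/2) = -3/2 < 0 ⇒ local maximum.
The local maximum is R(-5/2) = 373/16.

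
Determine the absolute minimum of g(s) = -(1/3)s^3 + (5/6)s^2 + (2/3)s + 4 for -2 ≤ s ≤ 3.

629/162

g'(s) = -s^2 + (5/3)s + 2/3, which vanishes at s = -1/3 and s = 2.
Compare values at every candidate in [-2, 3]: g(-2) = 26/3; g(-1/3) = 629/162; g(2) = 6; g(3) = 9/2.
So the minimum is g(-1/3) = 629/162.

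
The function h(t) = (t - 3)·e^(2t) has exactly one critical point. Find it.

h'(t) = 1·e^(2t) + (t - 3)·2·e^(2t) = (2t - 5)·e^(2t). Since e^(2t) > 0, the only critical point is t = 5/2.
h''(5/2) has the same sign as 2 > 0, so this is a local minimum.
h(5/2) = (-1/2)·e^(5) ≈ -74.2066.

5/2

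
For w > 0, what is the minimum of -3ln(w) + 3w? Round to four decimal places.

R'(w) = -3/w + 3 = 0 gives w = 1.
R''(w) = 3/w², which is positive for w > 0, so this is a local minimum.
R(1) = -3·ln(1) + 3 ≈ 3.0000.

3.0000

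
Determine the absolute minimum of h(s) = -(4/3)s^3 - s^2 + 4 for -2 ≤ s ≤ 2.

-32/3

Differentiating, h'(s) = -4s^2 - 2s; which vanishes at s = -1/2 and s = 0.
Evaluating at the critical points and endpoints: h(-2) = 32/3, h(-1/2) = 47/12, h(0) = 4, h(2) = -32/3.
So the minimum is h(2) = -32/3.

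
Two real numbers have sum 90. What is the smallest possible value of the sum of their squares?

With a + b = 90, a^2 + b^2 = a^2 + (90 − a)^2.
The derivative 2a − 2(90 − a) = 4a − 180 vanishes at a = 45; second derivative 4 > 0, a minimum.
The minimum is 2·(45)^2 = 4050.

4050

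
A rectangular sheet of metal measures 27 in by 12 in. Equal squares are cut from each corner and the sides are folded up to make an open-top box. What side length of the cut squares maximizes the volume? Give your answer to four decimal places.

2.5949

With cut size x, the volume is V(x) = x(27 − 2x)(12 − 2x) for 0 < x < 6.
V'(x) = 12x^2 − 156x + 324. Setting V'(x) = 0 gives x ≈ 2.5949 (the root in (0, 6)).
V''(x) = 24x − 156 is negative there, so this is the maximum; V ≈ 385.4252.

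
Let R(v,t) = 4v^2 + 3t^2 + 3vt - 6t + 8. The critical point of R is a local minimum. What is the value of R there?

∂R/∂v = 8v + 3t = 0 and ∂R/∂t = 3v + 6t - 6 = 0, so (v, t) = (-6/13, 16/13).
The Hessian has R_{vv} = 8, R_{tt} = 6, R_{vt} = 3, giving D = 39 > 0 with R_{vv} > 0, so the point is a local minimum.
R(-6/13, 16/13) = 56/13.

56/13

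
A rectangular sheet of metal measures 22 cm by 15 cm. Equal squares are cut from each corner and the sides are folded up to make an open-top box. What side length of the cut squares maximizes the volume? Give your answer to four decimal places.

2.9220

With cut size x, the volume is V(x) = x(22 − 2x)(15 − 2x) for 0 < x < 7.5.
V'(x) = 12x^2 − 148x + 330. Setting V'(x) = 0 gives x ≈ 2.9220 (the root in (0, 7.5)).
V''(x) = 24x − 148 is negative there, so this is the maximum; V ≈ 432.2349.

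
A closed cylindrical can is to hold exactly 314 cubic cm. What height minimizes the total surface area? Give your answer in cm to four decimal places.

With radius r and height h, πr²h = 314 so h = 314/(πr²), and S(r) = 2πr² + 2πrh = 2πr² + 2·314/r.
S'(r) = 4πr − 2·314/r² = 0 ⇒ r³ = 314/(2π), so r ≈ 3.6834 and h = 2r ≈ 7.3668.
S''(r) = 4π + 4·314/r³ > 0, so this is the minimum; S ≈ 255.7414.

7.3668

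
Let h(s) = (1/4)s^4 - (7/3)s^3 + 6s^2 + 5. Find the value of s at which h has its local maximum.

3

h'(s) = s^3 - 7s^2 + 12s. Setting h'(s) = 0 gives s ∈ {0, 3, 4}.
Since h''(s) = 3s^2 - 14s + 12, we get h''(0) = 12 > 0 ⇒ local minimum; h''(3) = -3 < 0 ⇒ local maximum; h''(4) = 4 > 0 ⇒ local minimum.
Thus h has its local maximum at s = 3, with value 65/4.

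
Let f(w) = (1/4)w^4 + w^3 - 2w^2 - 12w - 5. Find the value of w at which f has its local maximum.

-2

Critical points: f'(w) = w^3 + 3w^2 - 4w - 12 vanishes at w = -3, -2, 2.
f''(w) = 3w^2 + 6w - 4. f''(-3) = 5 > 0 ⇒ local minimum; f''(-2) = -4 < 0 ⇒ local maximum; f''(2) = 20 > 0 ⇒ local minimum.
Thus f has its local maximum at w = -2, with value 7.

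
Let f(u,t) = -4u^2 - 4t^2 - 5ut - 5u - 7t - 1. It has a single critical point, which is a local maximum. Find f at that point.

∂f/∂u = -8u - 5t - 5 = 0 and ∂f/∂t = -5u - 8t - 7 = 0, so (u, t) = (-5/39, -31/39).
The Hessian has f_{uu} = -8, f_{tt} = -8, f_{ut} = -5, giving D = 39 > 0 with f_{uu} < 0, so the point is a local maximum.
f(-5/39, -31/39) = 82/39.

82/39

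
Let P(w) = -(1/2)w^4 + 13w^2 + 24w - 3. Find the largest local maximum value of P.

Critical points: P'(w) = -2w^3 + 26w + 24 vanishes at w = -3, -1, 4.
Second-derivative test with P''(w) = -6w^2 + 26: P''(-3) = -28 < 0 ⇒ local maximum; P''(-1) = 20 > 0 ⇒ local minimum; P''(4) = -70 < 0 ⇒ local maximum.
So the largest local maximum value is P(4) = 173.

173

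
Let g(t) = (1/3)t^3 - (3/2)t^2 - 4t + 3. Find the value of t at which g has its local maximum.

g'(t) = t^2 - 3t - 4 = 0 at t = -1, 4.
g''(t) = 2t - 3. g''(-1) = -5 < 0 ⇒ local maximum; g''(4) = 5 > 0 ⇒ local minimum.
The local maximum is g(-1) = 31/6.

-1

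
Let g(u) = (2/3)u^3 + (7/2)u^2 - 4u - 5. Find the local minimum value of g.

-145/24

g'(u) = 2u^2 + 7u - 4 = 0 at u = -4, 1/2.
Second-derivative test with g''(u) = 4u + 7: g''(-4) = -9 < 0 ⇒ local maximum; g''(1/2) = 9 > 0 ⇒ local minimum.
So the local minimum value is g(1/2) = -145/24.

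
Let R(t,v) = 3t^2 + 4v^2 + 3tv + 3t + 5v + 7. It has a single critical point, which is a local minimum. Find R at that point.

69/13

∂R/∂t = 6t + 3v + 3 = 0 and ∂R/∂v = 3t + 8v + 5 = 0, so (t, v) = (-3/13, -7/13).
The Hessian has R_{tt} = 6, R_{vv} = 8, R_{tv} = 3, giving D = 39 > 0 with R_{tt} > 0, so the point is a local minimum.
R(-3/13, -7/13) = 69/13.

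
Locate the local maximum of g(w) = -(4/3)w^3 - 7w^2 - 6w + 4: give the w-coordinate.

g'(w) = -4w^2 - 14w - 6 = 0 at w = -3, -1/2.
Second-derivative test with g''(w) = -8w - 14: g''(-3) = 10 > 0 ⇒ local minimum; g''(-1/2) = -10 < 0 ⇒ local maximum.
The local maximum is g(-1/2) = 65/12.

-1/2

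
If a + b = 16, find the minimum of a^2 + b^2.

128

With a + b = 16, a^2 + b^2 = a^2 + (16 − a)^2.
The derivative 2a − 2(16 − a) = 4a − 32 vanishes at a = 8; second derivative 4 > 0, a minimum.
The minimum is 2·(8)^2 = 128.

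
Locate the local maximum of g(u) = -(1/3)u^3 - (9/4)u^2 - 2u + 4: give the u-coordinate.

-1/2

g'(u) = -u^2 - (9/2)u - 2. Setting g'(u) = 0 gives u ∈ {-4, -1/2}.
Since g''(u) = -2u - 9/2, we get g''(-4) = 7/2 > 0 ⇒ local minimum; g''(-1/2) = -7/2 < 0 ⇒ local maximum.
So the local maximum value is g(-1/2) = 215/48.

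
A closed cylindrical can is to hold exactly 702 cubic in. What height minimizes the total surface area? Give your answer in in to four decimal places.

With radius r and height h, πr²h = 702 so h = 702/(πr²), and S(r) = 2πr² + 2πrh = 2πr² + 2·702/r.
S'(r) = 4πr − 2·702/r² = 0 ⇒ r³ = 702/(2π), so r ≈ 4.8164 and h = 2r ≈ 9.6327.
S''(r) = 4π + 4·702/r³ > 0, so this is the minimum; S ≈ 437.2595.

9.6327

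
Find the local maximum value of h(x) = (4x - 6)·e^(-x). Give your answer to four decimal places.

0.3283

By the product rule, h'(x) = (-4x + 10)·e^(-x). Since e^(-x) > 0, the only critical point is x = 5/2.
h''(5/2) has the same sign as -4 < 0, so this is a local maximum.
h(5/2) = (4)·e^(-5/2) ≈ 0.3283.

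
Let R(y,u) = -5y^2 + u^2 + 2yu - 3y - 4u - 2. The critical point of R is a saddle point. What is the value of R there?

-143/24

∂R/∂y = -10y + 2u - 3 = 0 and ∂R/∂u = 2y + 2u - 4 = 0, so (y, u) = (1/12, 23/12).
The Hessian has R_{yy} = -10, R_{uu} = 2, R_{yu} = 2, giving D = -24 < 0, so the point is a saddle point.
R(1/12, 23/12) = -143/24.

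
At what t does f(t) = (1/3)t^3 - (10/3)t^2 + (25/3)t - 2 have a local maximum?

f'(t) = t^2 - (20/3)t + 25/3. Setting f'(t) = 0 gives t ∈ {5/3, 5}.
f''(t) = 2t - 20/3. f''(5/3) = -10/3 < 0 ⇒ local maximum; f''(5) = 10/3 > 0 ⇒ local minimum.
Thus f has its local maximum at t = 5/3, with value 338/81.

5/3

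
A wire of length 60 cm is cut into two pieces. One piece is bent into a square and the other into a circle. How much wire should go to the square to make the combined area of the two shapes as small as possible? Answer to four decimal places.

Let x be the length used for the square. Square side x/4; circle radius (60−x)/(2π).
A(x) = (x/4)² + π·((60−x)/(2π))² = x²/16 + (60−x)²/(4π) for 0 ≤ x ≤ 60. A'(x) = x/8 − (60−x)/(2π) = 0 gives x = 4·60/(π+4) ≈ 33.6059.
A'' = 1/8 + 1/(2π) > 0, so this gives the minimum combined area; x ≈ 33.6059 cm to the square.

33.6059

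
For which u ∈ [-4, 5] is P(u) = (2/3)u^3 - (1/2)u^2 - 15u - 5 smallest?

Differentiating, P'(u) = 2u^2 - u - 15; which vanishes at u = -5/2 and u = 3.
Evaluating at the critical points and endpoints: P(-4) = 13/3; P(-5/2) = 455/24; P(3) = -73/2; P(5) = -55/6.
Hence the absolute minimum is -73/2 at u = 3.

3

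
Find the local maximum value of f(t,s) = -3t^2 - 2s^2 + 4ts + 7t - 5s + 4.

65/8

∂f/∂t = -6t + 4s + 7 = 0 and ∂f/∂s = 4t - 4s - 5 = 0, so (t, s) = (1, -1/4).
The Hessian has f_{tt} = -6, f_{ss} = -4, f_{ts} = 4, giving D = 8 > 0 with f_{tt} < 0, so the point is a local maximum.
f(1, -1/4) = 65/8.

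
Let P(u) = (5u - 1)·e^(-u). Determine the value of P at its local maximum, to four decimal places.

Differentiating with the product rule gives P'(u) = (-5u + 6)·e^(-u). Since e^(-u) > 0, the only critical point is u = 6/5.
P''(6/5) has the same sign as -5 < 0, so this is a local maximum.
P(6/5) = (5)·e^(-6/5) ≈ 1.5060.

1.5060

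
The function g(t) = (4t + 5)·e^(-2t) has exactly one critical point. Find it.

g'(t) = 4·e^(-2t) + (4t + 5)·(-2)·e^(-2t) = (-8t - 6)·e^(-2t). Since e^(-2t) > 0, the only critical point is t = -3/4.
g''(-3/4) has the same sign as -8 < 0, so this is a local maximum.
g(-3/4) = (2)·e^(3/2) ≈ 8.9634.

-3/4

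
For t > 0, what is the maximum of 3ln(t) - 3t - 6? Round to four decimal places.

P'(t) = 3/t − 3 = 0 gives t = 1.
P''(t) = -3/t², which is negative for t > 0, so this is a local maximum.
P(1) = 3·ln(1) - 3 - 6 ≈ -9.0000.

-9.0000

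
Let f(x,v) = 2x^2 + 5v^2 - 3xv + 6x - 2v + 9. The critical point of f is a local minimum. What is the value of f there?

∂f/∂x = 4x - 3v + 6 = 0 and ∂f/∂v = -3x + 10v - 2 = 0, so (x, v) = (-54/31, -10/31).
The Hessian has f_{xx} = 4, f_{vv} = 10, f_{xv} = -3, giving D = 31 > 0 with f_{xx} > 0, so the point is a local minimum.
f(-54/31, -10/31) = 127/31.

127/31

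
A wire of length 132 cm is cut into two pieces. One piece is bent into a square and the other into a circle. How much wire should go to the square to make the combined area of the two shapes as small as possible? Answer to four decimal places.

73.9331

Let x be the length used for the square. Square side x/4; circle radius (132−x)/(2π).
A(x) = (x/4)² + π·((132−x)/(2π))² = x²/16 + (132−x)²/(4π) for 0 ≤ x ≤ 132. A'(x) = x/8 − (132−x)/(2π) = 0 gives x = 4·132/(π+4) ≈ 73.9331.
A'' = 1/8 + 1/(2π) > 0, so this gives the minimum combined area; x ≈ 73.9331 cm to the square.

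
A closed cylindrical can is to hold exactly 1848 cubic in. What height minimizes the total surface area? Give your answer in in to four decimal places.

With radius r and height h, πr²h = 1848 so h = 1848/(πr²), and S(r) = 2πr² + 2πrh = 2πr² + 2·1848/r.
S'(r) = 4πr − 2·1848/r² = 0 ⇒ r³ = 1848/(2π), so r ≈ 6.6503 and h = 2r ≈ 13.3006.
S''(r) = 4π + 4·1848/r³ > 0, so this is the minimum; S ≈ 833.6476.

13.3006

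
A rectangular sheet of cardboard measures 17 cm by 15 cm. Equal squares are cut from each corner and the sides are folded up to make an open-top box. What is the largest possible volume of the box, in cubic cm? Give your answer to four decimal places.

300.7485

With cut size x, the volume is V(x) = x(17 − 2x)(15 − 2x) for 0 < x < 7.5.
V'(x) = 12x^2 − 128x + 255. Setting V'(x) = 0 gives x ≈ 2.6511 (the root in (0, 7.5)).
V''(x) = 24x − 128 is negative there, so this is the maximum; V ≈ 300.7485.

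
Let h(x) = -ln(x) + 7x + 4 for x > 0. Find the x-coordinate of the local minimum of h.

h'(x) = -1/x + 7 = 0 gives x = 1/7.
h''(x) = 1/x², which is positive for x > 0, so this is a local minimum.
h(1/7) = -1·ln(1/7) + 1 + 4 ≈ 6.9459.

1/7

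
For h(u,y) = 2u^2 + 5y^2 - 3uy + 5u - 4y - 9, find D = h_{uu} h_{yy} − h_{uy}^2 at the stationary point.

∂h/∂u = 4u - 3y + 5 = 0 and ∂h/∂y = -3u + 10y - 4 = 0, so (u, y) = (-38/31, 1/31).
The Hessian has h_{uu} = 4, h_{yy} = 10, h_{uy} = -3, giving D = 31 > 0 with h_{uu} > 0, so the point is a local minimum.
D = (4)·(10) − (-3)^2 = 31.

31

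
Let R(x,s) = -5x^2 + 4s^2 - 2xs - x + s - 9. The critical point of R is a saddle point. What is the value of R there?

-253/28

∂R/∂x = -10x - 2s - 1 = 0 and ∂R/∂s = -2x + 8s + 1 = 0, so (x, s) = (-1/14, -1/7).
The Hessian has R_{xx} = -10, R_{ss} = 8, R_{xs} = -2, giving D = -84 < 0, so the point is a saddle point.
R(-1/14, -1/7) = -253/28.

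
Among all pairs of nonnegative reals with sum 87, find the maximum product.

7569/4

With x + y = 87, the product is P(x) = x(87 − x).
P'(x) = 87 − 2x = 0 gives x = 87/2; P'' = −2 < 0, so this is the maximum.
P = 87/2·87/2 = 7569/4.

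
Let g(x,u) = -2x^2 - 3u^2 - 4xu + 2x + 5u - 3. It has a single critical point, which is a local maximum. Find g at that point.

∂g/∂x = -4x - 4u + 2 = 0 and ∂g/∂u = -4x - 6u + 5 = 0, so (x, u) = (-1, 3/2).
The Hessian has g_{xx} = -4, g_{uu} = -6, g_{xu} = -4, giving D = 8 > 0 with g_{xx} < 0, so the point is a local maximum.
g(-1, 3/2) = -1/4.

-1/4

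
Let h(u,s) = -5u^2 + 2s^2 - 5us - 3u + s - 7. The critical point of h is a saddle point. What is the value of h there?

∂h/∂u = -10u - 5s - 3 = 0 and ∂h/∂s = -5u + 4s + 1 = 0, so (u, s) = (-7/65, -5/13).
The Hessian has h_{uu} = -10, h_{ss} = 4, h_{us} = -5, giving D = -65 < 0, so the point is a saddle point.
h(-7/65, -5/13) = -457/65.

-457/65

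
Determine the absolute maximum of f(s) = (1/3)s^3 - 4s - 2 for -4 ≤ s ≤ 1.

Differentiating, f'(s) = s^2 - 4; whose only zero in [-4, 1] is s = -2.
Compare values at every candidate in [-4, 1]: f(-4) = -22/3, f(-2) = 10/3, f(1) = -17/3.
Hence the absolute maximum is 10/3 at s = -2.

10/3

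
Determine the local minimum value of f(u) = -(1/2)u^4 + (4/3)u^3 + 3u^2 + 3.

3

f'(u) = -2u^3 + 4u^2 + 6u. Setting f'(u) = 0 gives u ∈ {-1, 0, 3}.
Since f''(u) = -6u^2 + 8u + 6, we get f''(-1) = -8 < 0 ⇒ local maximum; f''(0) = 6 > 0 ⇒ local minimum; f''(3) = -24 < 0 ⇒ local maximum.
The local minimum is f(0) = 3.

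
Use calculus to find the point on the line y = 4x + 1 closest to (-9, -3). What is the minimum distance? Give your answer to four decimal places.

7.7611

Minimize D(x)^2 = (x + 9)^2 + (4x + 4)^2.
d/dx[D^2] = 2(x + 9) + 2·4·(4x + 4) = 0 ⇒ x = -25/17.
Then y = -83/17 and the distance is √(1024/17) ≈ 7.7611.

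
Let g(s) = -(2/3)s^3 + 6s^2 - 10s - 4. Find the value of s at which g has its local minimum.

1

Critical points: g'(s) = -2s^2 + 12s - 10 vanishes at s = 1, 5.
g''(s) = -4s + 12. g''(1) = 8 > 0 ⇒ local minimum; g''(5) = -8 < 0 ⇒ local maximum.
So the local minimum value is g(1) = -26/3.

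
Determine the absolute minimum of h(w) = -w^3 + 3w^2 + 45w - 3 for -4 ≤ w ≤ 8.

The derivative is -3w^2 + 6w + 45, which vanishes at w = -3 and w = 5.
Candidates: h(-4) = -71, h(-3) = -84, h(5) = 172, h(8) = 37.
So the minimum is h(-3) = -84.

-84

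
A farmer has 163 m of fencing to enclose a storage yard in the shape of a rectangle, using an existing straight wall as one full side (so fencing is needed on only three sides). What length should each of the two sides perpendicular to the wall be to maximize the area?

Let the sides perpendicular to the wall have length x and the parallel side y, so 2x + y = 163 and the area is A = xy = x(163 − 2x).
A'(x) = 163 − 4x = 0 gives x = 163/4, and A''(x) = −4 < 0 confirms a maximum.
Then y = 163 − 2·163/4 = 163/2 and A = 26569/8.

163/4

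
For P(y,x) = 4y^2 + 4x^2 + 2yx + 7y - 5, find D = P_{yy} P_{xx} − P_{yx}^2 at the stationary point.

60

∂P/∂y = 8y + 2x + 7 = 0 and ∂P/∂x = 2y + 8x = 0, so (y, x) = (-14/15, 7/30).
The Hessian has P_{yy} = 8, P_{xx} = 8, P_{yx} = 2, giving D = 60 > 0 with P_{yy} > 0, so the point is a local minimum.
D = (8)·(8) − (2)^2 = 60.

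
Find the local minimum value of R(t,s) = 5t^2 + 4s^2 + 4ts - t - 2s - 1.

-5/4

∂R/∂t = 10t + 4s - 1 = 0 and ∂R/∂s = 4t + 8s - 2 = 0, so (t, s) = (0, 1/4).
The Hessian has R_{tt} = 10, R_{ss} = 8, R_{ts} = 4, giving D = 64 > 0 with R_{tt} > 0, so the point is a local minimum.
R(0, 1/4) = -5/4.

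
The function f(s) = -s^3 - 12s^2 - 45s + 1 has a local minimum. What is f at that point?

51

Critical points: f'(s) = -3s^2 - 24s - 45 vanishes at s = -5, -3.
Second-derivative test with f''(s) = -6s - 24: f''(-5) = 6 > 0 ⇒ local minimum; f''(-3) = -6 < 0 ⇒ local maximum.
The local minimum is f(-5) = 51.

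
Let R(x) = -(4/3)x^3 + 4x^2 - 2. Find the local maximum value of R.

10/3

R'(x) = -4x^2 + 8x = 0 at x = 0, 2.
Since R''(x) = -8x + 8, we get R''(0) = 8 > 0 ⇒ local minimum; R''(2) = -8 < 0 ⇒ local maximum.
Thus R has its local maximum at x = 2, with value 10/3.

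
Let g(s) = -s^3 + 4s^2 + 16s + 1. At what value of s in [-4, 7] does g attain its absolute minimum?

7

g'(s) = -3s^2 + 8s + 16, which vanishes at s = -4/3 and s = 4.
Compare values at every candidate in [-4, 7]: g(-4) = 65,  g(-4/3) = -293/27,  g(4) = 65,  g(7) = -34.
Hence the absolute minimum is -34 at s = 7.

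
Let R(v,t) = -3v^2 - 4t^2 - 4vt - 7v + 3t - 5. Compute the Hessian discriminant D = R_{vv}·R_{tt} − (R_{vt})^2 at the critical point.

32

∂R/∂v = -6v - 4t - 7 = 0 and ∂R/∂t = -4v - 8t + 3 = 0, so (v, t) = (-17/8, 23/16).
The Hessian has R_{vv} = -6, R_{tt} = -8, R_{vt} = -4, giving D = 32 > 0 with R_{vv} < 0, so the point is a local maximum.
D = (-6)·(-8) − (-4)^2 = 32.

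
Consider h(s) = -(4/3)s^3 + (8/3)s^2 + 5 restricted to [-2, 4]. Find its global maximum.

79/3

Differentiating, h'(s) = -4s^2 + (16/3)s; which vanishes at s = 0 and s = 4/3.
Candidates: h(-2) = 79/3, h(0) = 5, h(4/3) = 533/81, h(4) = -113/3.
Hence the absolute maximum is 79/3 at s = -2.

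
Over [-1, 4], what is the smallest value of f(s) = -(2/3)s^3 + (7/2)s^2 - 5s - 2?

-26/3

f'(s) = -2s^2 + 7s - 5, which vanishes at s = 1 and s = 5/2.
Compare values at every candidate in [-1, 4]: f(-1) = 43/6, f(1) = -25/6, f(5/2) = -73/24, f(4) = -26/3.
Hence the absolute minimum is -26/3 at s = 4.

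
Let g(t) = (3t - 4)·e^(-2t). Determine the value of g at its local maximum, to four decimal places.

0.0383

Differentiating with the product rule gives g'(t) = (-6t + 11)·e^(-2t). Since e^(-2t) > 0, the only critical point is t = 11/6.
g''(11/6) has the same sign as -6 < 0, so this is a local maximum.
g(11/6) = (3/2)·e^(-11/3) ≈ 0.0383.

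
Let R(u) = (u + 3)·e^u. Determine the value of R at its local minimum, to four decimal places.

R'(u) = 1·e^u + (u + 3)·1·e^u = (u + 4)·e^u. Since e^u > 0, the only critical point is u = -4.
R''(-4) has the same sign as 1 > 0, so this is a local minimum.
R(-4) = (-1)·e^(-4) ≈ -0.0183.

-0.0183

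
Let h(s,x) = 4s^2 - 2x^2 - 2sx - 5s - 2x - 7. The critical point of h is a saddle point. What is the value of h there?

∂h/∂s = 8s - 2x - 5 = 0 and ∂h/∂x = -2s - 4x - 2 = 0, so (s, x) = (4/9, -13/18).
The Hessian has h_{ss} = 8, h_{xx} = -4, h_{sx} = -2, giving D = -36 < 0, so the point is a saddle point.
h(4/9, -13/18) = -133/18.

-133/18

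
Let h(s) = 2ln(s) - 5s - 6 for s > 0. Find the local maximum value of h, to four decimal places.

-9.8326

h'(s) = 2/s − 5 = 0 gives s = 2/5.
h''(s) = -2/s², which is negative for s > 0, so this is a local maximum.
h(2/5) = 2·ln(2/5) - 2 - 6 ≈ -9.8326.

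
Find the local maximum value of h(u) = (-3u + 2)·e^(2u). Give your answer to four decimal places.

By the product rule, h'(u) = (-6u + 1)·e^(2u). Since e^(2u) > 0, the only critical point is u = 1/6.
h''(1/6) has the same sign as -6 < 0, so this is a local maximum.
h(1/6) = (3/2)·e^(1/3) ≈ 2.0934.

2.0934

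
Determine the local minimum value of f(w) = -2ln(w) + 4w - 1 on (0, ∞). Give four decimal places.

f'(w) = -2/w + 4 = 0 gives w = 1/2.
f''(w) = 2/w², which is positive for w > 0, so this is a local minimum.
f(1/2) = -2·ln(1/2) + 2 - 1 ≈ 2.3863.

2.3863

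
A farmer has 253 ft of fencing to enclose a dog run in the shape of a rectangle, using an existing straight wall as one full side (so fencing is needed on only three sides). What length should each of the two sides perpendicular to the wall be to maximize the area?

Let the sides perpendicular to the wall have length x and the parallel side y, so 2x + y = 253 and the area is A = xy = x(253 − 2x).
A'(x) = 253 − 4x = 0 gives x = 253/4, and A''(x) = −4 < 0 confirms a maximum.
Then y = 253 − 2·253/4 = 253/2 and A = 64009/8.

253/4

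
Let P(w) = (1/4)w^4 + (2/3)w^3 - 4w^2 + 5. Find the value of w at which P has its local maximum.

0

P'(w) = w^3 + 2w^2 - 8w. Setting P'(w) = 0 gives w ∈ {-4, 0, 2}.
Since P''(w) = 3w^2 + 4w - 8, we get P''(-4) = 24 > 0 ⇒ local minimum; P''(0) = -8 < 0 ⇒ local maximum; P''(2) = 12 > 0 ⇒ local minimum.
So the local maximum value is P(0) = 5.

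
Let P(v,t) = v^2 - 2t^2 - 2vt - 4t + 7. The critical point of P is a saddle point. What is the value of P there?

25/3

∂P/∂v = 2v - 2t = 0 and ∂P/∂t = -2v - 4t - 4 = 0, so (v, t) = (-2/3, -2/3).
The Hessian has P_{vv} = 2, P_{tt} = -4, P_{vt} = -2, giving D = -12 < 0, so the point is a saddle point.
P(-2/3, -2/3) = 25/3.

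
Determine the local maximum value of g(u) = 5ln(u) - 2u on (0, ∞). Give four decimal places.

-0.4185

g'(u) = 5/u − 2 = 0 gives u = 5/2.
g''(u) = -5/u², which is negative for u > 0, so this is a local maximum.
g(5/2) = 5·ln(5/2) - 5 ≈ -0.4185.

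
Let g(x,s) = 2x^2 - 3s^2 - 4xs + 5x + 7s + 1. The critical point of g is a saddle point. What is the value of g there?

203/40

∂g/∂x = 4x - 4s + 5 = 0 and ∂g/∂s = -4x - 6s + 7 = 0, so (x, s) = (-1/20, 6/5).
The Hessian has g_{xx} = 4, g_{ss} = -6, g_{xs} = -4, giving D = -40 < 0, so the point is a saddle point.
g(-1/20, 6/5) = 203/40.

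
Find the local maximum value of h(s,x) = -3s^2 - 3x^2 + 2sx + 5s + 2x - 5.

∂h/∂s = -6s + 2x + 5 = 0 and ∂h/∂x = 2s - 6x + 2 = 0, so (s, x) = (17/16, 11/16).
The Hessian has h_{ss} = -6, h_{xx} = -6, h_{sx} = 2, giving D = 32 > 0 with h_{ss} < 0, so the point is a local maximum.
h(17/16, 11/16) = -53/32.

-53/32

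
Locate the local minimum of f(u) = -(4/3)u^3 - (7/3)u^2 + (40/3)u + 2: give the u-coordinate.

-5/2

Critical points: f'(u) = -4u^2 - (14/3)u + 40/3 vanishes at u = -5/2, 4/3.
Second-derivative test with f''(u) = -8u - 14/3: f''(-5/2) = 46/3 > 0 ⇒ local minimum; f''(4/3) = -46/3 < 0 ⇒ local maximum.
The local minimum is f(-5/2) = -301/12.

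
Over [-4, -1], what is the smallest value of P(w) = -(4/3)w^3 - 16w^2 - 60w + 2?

142/3

P'(w) = -4w^2 - 32w - 60, whose only zero in [-4, -1] is w = -3.
Evaluating at the critical points and endpoints: P(-4) = 214/3; P(-3) = 74; P(-1) = 142/3.
The minimum over the interval is 142/3, attained at w = -1.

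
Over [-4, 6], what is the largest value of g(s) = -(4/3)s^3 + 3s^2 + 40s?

The derivative is -4s^2 + 6s + 40, which vanishes at s = -5/2 and s = 4.
Candidates: g(-4) = -80/3, g(-5/2) = -725/12, g(4) = 368/3, g(6) = 60.
Hence the absolute maximum is 368/3 at s = 4.

368/3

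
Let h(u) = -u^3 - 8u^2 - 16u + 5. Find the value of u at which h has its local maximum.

-4/3

h'(u) = -3u^2 - 16u - 16. Setting h'(u) = 0 gives u ∈ {-4, -4/3}.
h''(u) = -6u - 16. h''(-4) = 8 > 0 ⇒ local minimum; h''(-4/3) = -8 < 0 ⇒ local maximum.
Thus h has its local maximum at u = -4/3, with value 391/27.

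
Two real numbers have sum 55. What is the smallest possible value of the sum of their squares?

With a + b = 55, a^2 + b^2 = a^2 + (55 − a)^2.
The derivative 2a − 2(55 − a) = 4a − 110 vanishes at a = 55/2; second derivative 4 > 0, a minimum.
The minimum is 2·(55/2)^2 = 3025/2.

3025/2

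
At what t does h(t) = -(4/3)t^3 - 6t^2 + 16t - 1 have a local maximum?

1

Critical points: h'(t) = -4t^2 - 12t + 16 vanishes at t = -4, 1.
h''(t) = -8t - 12. h''(-4) = 20 > 0 ⇒ local minimum; h''(1) = -20 < 0 ⇒ local maximum.
So the local maximum value is h(1) = 23/3.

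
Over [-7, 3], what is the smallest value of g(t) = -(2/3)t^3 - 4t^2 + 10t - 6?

g'(t) = -2t^2 - 8t + 10, which vanishes at t = -5 and t = 1.
Evaluating at the critical points and endpoints: g(-7) = -130/3,  g(-5) = -218/3,  g(1) = -2/3,  g(3) = -30.
Hence the absolute minimum is -218/3 at t = -5.

-218/3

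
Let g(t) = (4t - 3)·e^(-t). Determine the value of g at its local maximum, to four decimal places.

Differentiating with the product rule gives g'(t) = (-4t + 7)·e^(-t). Since e^(-t) > 0, the only critical point is t = 7/4.
g''(7/4) has the same sign as -4 < 0, so this is a local maximum.
g(7/4) = (4)·e^(-7/4) ≈ 0.6951.

0.6951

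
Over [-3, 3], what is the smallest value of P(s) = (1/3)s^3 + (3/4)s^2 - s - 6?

-301/48

Differentiating, P'(s) = s^2 + (3/2)s - 1; which vanishes at s = -2 and s = 1/2.
Compare values at every candidate in [-3, 3]: P(-3) = -21/4; P(-2) = -11/3; P(1/2) = -301/48; P(3) = 27/4.
Hence the absolute minimum is -301/48 at s = 1/2.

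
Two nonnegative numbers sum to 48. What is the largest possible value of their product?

With x + y = 48, the product is P(x) = x(48 − x).
P'(x) = 48 − 2x = 0 gives x = 24; P'' = −2 < 0, so this is the maximum.
P = 24·24 = 576.

576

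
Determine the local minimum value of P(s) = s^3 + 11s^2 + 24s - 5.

-535/27

P'(s) = 3s^2 + 22s + 24 = 0 at s = -6, -4/3.
Since P''(s) = 6s + 22, we get P''(-6) = -14 < 0 ⇒ local maximum; P''(-4/3) = 14 > 0 ⇒ local minimum.
So the local minimum value is P(-4/3) = -535/27.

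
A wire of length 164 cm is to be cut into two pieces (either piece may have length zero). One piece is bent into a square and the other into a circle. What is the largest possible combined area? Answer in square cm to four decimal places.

2140.3157

Let x be the length used for the square. Square side x/4; circle radius (164−x)/(2π).
A(x) = (x/4)² + π·((164−x)/(2π))² = x²/16 + (164−x)²/(4π) for 0 ≤ x ≤ 164. A'(x) = x/8 − (164−x)/(2π) = 0 gives x = 4·164/(π+4) ≈ 91.8563.
A'' > 0, so the interior critical point is a minimum; the maximum is at an endpoint. A(0) = 2140.3157 and A(164) = 1681.0000, so the largest area is 2140.3157.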